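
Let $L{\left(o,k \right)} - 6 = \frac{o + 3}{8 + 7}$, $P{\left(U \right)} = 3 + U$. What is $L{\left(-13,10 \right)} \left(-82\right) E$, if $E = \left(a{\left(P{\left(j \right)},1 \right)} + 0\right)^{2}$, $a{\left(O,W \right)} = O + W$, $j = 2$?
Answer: $-15744$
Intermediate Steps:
$L{\left(o,k \right)} = \frac{31}{5} + \frac{o}{15}$ ($L{\left(o,k \right)} = 6 + \frac{o + 3}{8 + 7} = 6 + \frac{3 + o}{15} = 6 + \left(3 + o\right) \frac{1}{15} = 6 + \left(\frac{1}{5} + \frac{o}{15}\right) = \frac{31}{5} + \frac{o}{15}$)
$E = 36$ ($E = \left(\left(\left(3 + 2\right) + 1\right) + 0\right)^{2} = \left(\left(5 + 1\right) + 0\right)^{2} = \left(6 + 0\right)^{2} = 6^{2} = 36$)
$L{\left(-13,10 \right)} \left(-82\right) E = \left(\frac{31}{5} + \frac{1}{15} \left(-13\right)\right) \left(-82\right) 36 = \left(\frac{31}{5} - \frac{13}{15}\right) \left(-82\right) 36 = \frac{16}{3} \left(-82\right) 36 = \left(- \frac{1312}{3}\right) 36 = -15744$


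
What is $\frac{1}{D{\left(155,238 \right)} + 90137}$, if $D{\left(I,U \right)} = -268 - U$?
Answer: $\frac{1}{89631} \approx 1.1157 \cdot 10^{-5}$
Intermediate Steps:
$\frac{1}{D{\left(155,238 \right)} + 90137} = \frac{1}{\left(-268 - 238\right) + 90137} = \frac{1}{-506 + 90137} = \frac{1}{89631}$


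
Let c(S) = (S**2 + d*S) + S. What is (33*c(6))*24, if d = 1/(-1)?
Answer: 28512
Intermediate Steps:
d = -1
c(S) = S**2 (c(S) = (S**2 - S) + S = S**2)
(33*c(6))*24 = (33*6**2)*24 = (33*36)*24 = 1188*24 = 28512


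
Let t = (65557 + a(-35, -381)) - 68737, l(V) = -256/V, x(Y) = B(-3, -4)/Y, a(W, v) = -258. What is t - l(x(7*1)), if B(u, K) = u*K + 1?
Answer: -42902/13 ≈ -3300.2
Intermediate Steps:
B(u, K) = 1 + K*u (B(u, K) = K*u + 1 = 1 + K*u)
x(Y) = 13/Y (x(Y) = (1 - 4*(-3))/Y = (1 + 12)/Y = 13/Y)
t = -3438 (t = (65557 - 258) - 68737 = 65299 - 68737 = -3438)
t - l(x(7*1)) = -3438 - (-256)/(13/((7*1))) = -3438 - (-256)/(13/7) = -3438 - (-256)/(13*(⅐)) = -3438 - (-256)/13/7 = -3438 - (-256)*7/13 = -3438 - 1*(-1792/13) = -3438 + 1792/13 = -42902/13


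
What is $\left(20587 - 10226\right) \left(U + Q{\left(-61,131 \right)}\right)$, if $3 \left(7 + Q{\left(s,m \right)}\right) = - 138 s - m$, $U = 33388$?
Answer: $\frac{1123443230}{3} \approx 3.7448 \cdot 10^{8}$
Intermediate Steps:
$Q{\left(s,m \right)} = -7 - 46 s - \frac{m}{3}$ ($Q{\left(s,m \right)} = -7 + \frac{- 138 s - m}{3} = -7 + \frac{- m - 138 s}{3} = -7 - \left(46 s + \frac{m}{3}\right) = -7 - 46 s - \frac{m}{3}$)
$\left(20587 - 10226\right) \left(U + Q{\left(-61,131 \right)}\right) = \left(20587 - 10226\right) \left(33388 - - \frac{8266}{3}\right) = 10361 \left(33388 - - \frac{8266}{3}\right) = 10361 \left(33388 + \frac{8266}{3}\right) = 10361 \cdot \frac{108430}{3} = \frac{1123443230}{3}$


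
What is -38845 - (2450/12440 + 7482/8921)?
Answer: -431102582033/11097724 ≈ -38846.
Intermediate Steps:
-38845 - (2450/12440 + 7482/8921) = -38845 - (2450*(1/12440) + 7482*(1/8921)) = -38845 - (245/1244 + 7482/8921) = -38845 - 1*11493253/11097724 = -38845 - 11493253/11097724 = -431102582033/11097724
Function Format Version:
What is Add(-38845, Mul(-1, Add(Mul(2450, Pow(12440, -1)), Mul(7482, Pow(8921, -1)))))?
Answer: Rational(-431102582033, 11097724) ≈ -38846.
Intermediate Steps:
Add(-38845, Mul(-1, Add(Mul(2450, Pow(12440, -1)), Mul(7482, Pow(8921, -1))))) = Add(-38845, Mul(-1, Add(Mul(2450, Rational(1, 12440)), Mul(7482, Rational(1, 8921))))) = Add(-38845, Mul(-1, Add(Rational(245, 1244), Rational(7482, 8921)))) = Add(-38845, Mul(-1, Rational(11493253, 11097724))) = Add(-38845, Rational(-11493253, 11097724)) = Rational(-431102582033, 11097724)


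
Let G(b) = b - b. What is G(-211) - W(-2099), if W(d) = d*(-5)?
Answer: -10495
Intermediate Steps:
G(b) = 0
W(d) = -5*d
G(-211) - W(-2099) = 0 - (-5)*(-2099) = 0 - 1*10495 = 0 - 10495 = -10495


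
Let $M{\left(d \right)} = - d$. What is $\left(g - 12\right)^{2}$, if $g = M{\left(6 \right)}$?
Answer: $324$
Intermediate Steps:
$g = -6$ ($g = \left(-1\right) 6 = -6$)
$\left(g - 12\right)^{2} = \left(-6 - 12\right)^{2} = \left(-18\right)^{2} = 324$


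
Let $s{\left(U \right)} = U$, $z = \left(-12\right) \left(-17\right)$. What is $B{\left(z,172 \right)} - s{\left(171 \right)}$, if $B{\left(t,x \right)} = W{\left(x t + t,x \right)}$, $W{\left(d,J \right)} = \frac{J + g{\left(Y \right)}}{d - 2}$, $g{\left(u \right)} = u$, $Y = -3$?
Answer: $- \frac{6034421}{35290} \approx -171.0$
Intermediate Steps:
$z = 204$
$W{\left(d,J \right)} = \frac{-3 + J}{-2 + d}$ ($W{\left(d,J \right)} = \frac{J - 3}{d - 2} = \frac{-3 + J}{-2 + d}$)
$B{\left(t,x \right)} = \frac{-3 + x}{-2 + t + t x}$ ($B{\left(t,x \right)} = \frac{-3 + x}{-2 + \left(x t + t\right)} = \frac{-3 + x}{-2 + \left(t x + t\right)} = \frac{-3 + x}{-2 + \left(t + t x\right)} = \frac{-3 + x}{-2 + t + t x}$)
$B{\left(z,172 \right)} - s{\left(171 \right)} = \frac{-3 + 172}{-2 + 204 \left(1 + 172\right)} - 171 = \frac{1}{-2 + 204 \cdot 173} \cdot 169 - 171 = \frac{1}{-2 + 35292} \cdot 169 - 171 = \frac{1}{35290} \cdot 169 - 171 = \frac{169}{35290} - 171 = - \frac{6034421}{35290}$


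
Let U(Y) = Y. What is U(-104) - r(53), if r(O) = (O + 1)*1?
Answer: -158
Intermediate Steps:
r(O) = 1 + O (r(O) = (1 + O)*1 = 1 + O)
U(-104) - r(53) = -104 - (1 + 53) = -104 - 1*54 = -104 - 54 = -158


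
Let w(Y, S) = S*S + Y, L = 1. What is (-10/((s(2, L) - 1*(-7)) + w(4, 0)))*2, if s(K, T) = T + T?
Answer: -20/13 ≈ -1.5385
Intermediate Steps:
s(K, T) = 2*T
w(Y, S) = Y + S**2 (w(Y, S) = S**2 + Y = Y + S**2)
(-10/((s(2, L) - 1*(-7)) + w(4, 0)))*2 = (-10/((2*1 - 1*(-7)) + (4 + 0**2)))*2 = (-10/((2 + 7) + (4 + 0)))*2 = (-10/(9 + 4))*2 = (-10/13)*2 = ((1/13)*(-10))*2 = -10/13*2 = -20/13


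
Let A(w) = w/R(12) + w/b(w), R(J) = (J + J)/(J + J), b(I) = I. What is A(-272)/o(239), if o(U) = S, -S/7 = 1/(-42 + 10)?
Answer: -8672/7 ≈ -1238.9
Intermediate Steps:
S = 7/32 (S = -7/(-42 + 10) = -7/(-32) = -7*(-1/32) = 7/32 ≈ 0.21875)
R(J) = 1 (R(J) = (2*J)/((2*J)) = (2*J)*(1/(2*J)) = 1)
o(U) = 7/32
A(w) = 1 + w (A(w) = w/1 + w/w = w*1 + 1 = w + 1 = 1 + w)
A(-272)/o(239) = (1 - 272)/(7/32) = -271*32/7 = -8672/7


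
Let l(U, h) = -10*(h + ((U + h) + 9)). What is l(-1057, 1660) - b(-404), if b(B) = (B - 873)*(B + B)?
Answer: -1054536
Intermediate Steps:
b(B) = 2*B*(-873 + B) (b(B) = (-873 + B)*(2*B) = 2*B*(-873 + B))
l(U, h) = -90 - 20*h - 10*U (l(U, h) = -10*(h + (9 + U + h)) = -10*(9 + U + 2*h) = -90 - 20*h - 10*U)
l(-1057, 1660) - b(-404) = (-90 - 20*1660 - 10*(-1057)) - 2*(-404)*(-873 - 404) = (-90 - 33200 + 10570) - 2*(-404)*(-1277) = -22720 - 1*1031816 = -22720 - 1031816 = -1054536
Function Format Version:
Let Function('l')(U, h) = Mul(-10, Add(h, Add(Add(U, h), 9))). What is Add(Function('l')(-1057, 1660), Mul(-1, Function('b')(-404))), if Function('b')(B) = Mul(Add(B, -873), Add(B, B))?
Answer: -1054536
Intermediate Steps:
Function('b')(B) = Mul(2, B, Add(-873, B)) (Function('b')(B) = Mul(Add(-873, B), Mul(2, B)) = Mul(2, B, Add(-873, B)))
Function('l')(U, h) = Add(-90, Mul(-20, h), Mul(-10, U)) (Function('l')(U, h) = Mul(-10, Add(h, Add(9, U, h))) = Mul(-10, Add(9, U, Mul(2, h))) = Add(-90, Mul(-20, h), Mul(-10, U)))
Add(Function('l')(-1057, 1660), Mul(-1, Function('b')(-404))) = Add(Add(-90, Mul(-20, 1660), Mul(-10, -1057)), Mul(-1, Mul(2, -404, Add(-873, -404)))) = Add(Add(-90, -33200, 10570), Mul(-1, Mul(2, -404, -1277))) = Add(-22720, Mul(-1, 1031816)) = Add(-22720, -1031816) = -1054536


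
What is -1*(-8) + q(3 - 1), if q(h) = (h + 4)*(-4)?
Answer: -16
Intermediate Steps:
q(h) = -16 - 4*h (q(h) = (4 + h)*(-4) = -16 - 4*h)
-1*(-8) + q(3 - 1) = -1*(-8) + (-16 - 4*(3 - 1)) = 8 + (-16 - 4*2) = 8 + (-16 - 8) = 8 - 24 = -16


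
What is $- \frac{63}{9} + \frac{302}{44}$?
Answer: $- \frac{3}{22} \approx -0.13636$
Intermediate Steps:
$- \frac{63}{9} + \frac{302}{44} = \left(-63\right) \frac{1}{9} + 302 \cdot \frac{1}{44} = -7 + \frac{151}{22} = - \frac{3}{22}$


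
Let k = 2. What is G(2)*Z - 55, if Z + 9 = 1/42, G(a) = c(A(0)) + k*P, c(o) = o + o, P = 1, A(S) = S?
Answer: -1532/21 ≈ -72.952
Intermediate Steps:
c(o) = 2*o
G(a) = 2 (G(a) = 2*0 + 2*1 = 0 + 2 = 2)
Z = -377/42 (Z = -9 + 1/42 = -377/42 ≈ -8.9762)
G(2)*Z - 55 = 2*(-377/42) - 55 = -377/21 - 55 = -1532/21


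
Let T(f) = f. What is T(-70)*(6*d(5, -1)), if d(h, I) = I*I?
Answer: -420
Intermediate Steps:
d(h, I) = I**2
T(-70)*(6*d(5, -1)) = -420*(-1)**2 = -420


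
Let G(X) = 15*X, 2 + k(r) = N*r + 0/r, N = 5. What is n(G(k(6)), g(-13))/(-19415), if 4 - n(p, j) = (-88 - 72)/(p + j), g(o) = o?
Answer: -1788/7901905 ≈ -0.00022627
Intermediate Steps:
k(r) = -2 + 5*r (k(r) = -2 + (5*r + 0/r) = -2 + (5*r + 0) = -2 + 5*r)
n(p, j) = 4 + 160/(j + p) (n(p, j) = 4 - (-88 - 72)/(p + j) = 4 - (-160)/(j + p) = 4 + 160/(j + p))
n(G(k(6)), g(-13))/(-19415) = (4*(40 - 13 + 15*(-2 + 5*6))/(-13 + 15*(-2 + 5*6)))/(-19415) = (4*(40 - 13 + 15*(-2 + 30))/(-13 + 15*(-2 + 30)))*(-1/19415) = (4*(40 - 13 + 15*28)/(-13 + 15*28))*(-1/19415) = (4*(40 - 13 + 420)/(-13 + 420))*(-1/19415) = (4*447/407)*(-1/19415) = (4*(1/407)*447)*(-1/19415) = (1788/407)*(-1/19415) = -1788/7901905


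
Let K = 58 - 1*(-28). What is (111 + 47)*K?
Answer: 13588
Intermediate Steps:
K = 86 (K = 58 + 28 = 86)
(111 + 47)*K = (111 + 47)*86 = 158*86 = 13588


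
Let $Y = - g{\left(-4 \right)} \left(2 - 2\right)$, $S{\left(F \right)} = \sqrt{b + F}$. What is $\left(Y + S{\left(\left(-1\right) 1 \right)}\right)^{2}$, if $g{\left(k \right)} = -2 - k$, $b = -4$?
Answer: $-5$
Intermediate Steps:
$S{\left(F \right)} = \sqrt{-4 + F}$
$Y = 0$ ($Y = - \left(-2 - -4\right) \left(2 - 2\right) = - \left(-2 + 4\right) 0 = - 2 \cdot 0 = \left(-1\right) 0 = 0$)
$\left(Y + S{\left(\left(-1\right) 1 \right)}\right)^{2} = \left(0 + \sqrt{-4 - 1}\right)^{2} = \left(0 + \sqrt{-5}\right)^{2} = \left(0 + i \sqrt{5}\right)^{2} = \left(i \sqrt{5}\right)^{2} = -5$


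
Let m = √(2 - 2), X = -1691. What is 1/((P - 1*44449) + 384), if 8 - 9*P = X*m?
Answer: -9/396577 ≈ -2.2694e-5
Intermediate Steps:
m = 0 (m = √0 = 0)
P = 8/9 (P = 8/9 - (-1691)*0/9 = 8/9 - ⅑*0 = 8/9 + 0 = 8/9 ≈ 0.88889)
1/((P - 1*44449) + 384) = 1/((8/9 - 1*44449) + 384) = 1/((8/9 - 44449) + 384) = 1/(-400033/9 + 384) = 1/(-396577/9) = -9/396577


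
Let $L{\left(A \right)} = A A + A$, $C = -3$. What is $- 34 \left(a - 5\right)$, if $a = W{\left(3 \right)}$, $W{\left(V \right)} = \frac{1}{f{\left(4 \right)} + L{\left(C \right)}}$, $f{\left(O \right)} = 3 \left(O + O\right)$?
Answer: $\frac{2533}{15} \approx 168.87$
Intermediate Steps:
$f{\left(O \right)} = 6 O$ ($f{\left(O \right)} = 3 \cdot 2 O = 6 O$)
$L{\left(A \right)} = A + A^{2}$ ($L{\left(A \right)} = A^{2} + A = A + A^{2}$)
$W{\left(V \right)} = \frac{1}{30}$ ($W{\left(V \right)} = \frac{1}{6 \cdot 4 - 3 \left(1 - 3\right)} = \frac{1}{24 - -6} = \frac{1}{24 + 6} = \frac{1}{30}$)
$a = \frac{1}{30} \approx 0.033333$
$- 34 \left(a - 5\right) = - 34 \left(\frac{1}{30} - 5\right) = \left(-34\right) \left(- \frac{149}{30}\right) = \frac{2533}{15}$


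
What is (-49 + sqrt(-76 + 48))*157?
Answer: -7693 + 314*I*sqrt(7) ≈ -7693.0 + 830.77*I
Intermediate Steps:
(-49 + sqrt(-76 + 48))*157 = (-49 + sqrt(-28))*157 = (-49 + 2*I*sqrt(7))*157 = -7693 + 314*I*sqrt(7)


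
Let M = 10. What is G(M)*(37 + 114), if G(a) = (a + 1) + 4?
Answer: 2265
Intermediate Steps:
G(a) = 5 + a (G(a) = (1 + a) + 4 = 5 + a)
G(M)*(37 + 114) = (5 + 10)*(37 + 114) = 15*151 = 2265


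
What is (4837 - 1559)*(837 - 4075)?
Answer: -10614164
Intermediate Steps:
(4837 - 1559)*(837 - 4075) = 3278*(-3238) = -10614164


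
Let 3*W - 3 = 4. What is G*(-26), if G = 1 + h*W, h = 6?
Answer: -390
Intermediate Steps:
W = 7/3 (W = 1 + (1/3)*4 = 1 + 4/3 = 7/3 ≈ 2.3333)
G = 15 (G = 1 + 6*(7/3) = 1 + 14 = 15)
G*(-26) = 15*(-26) = -390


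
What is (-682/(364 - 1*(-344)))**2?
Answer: 116281/125316 ≈ 0.92790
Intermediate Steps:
(-682/(364 - 1*(-344)))**2 = (-682/(364 + 344))**2 = (-682/708)**2 = (-682*1/708)**2 = (-341/354)**2 = 116281/125316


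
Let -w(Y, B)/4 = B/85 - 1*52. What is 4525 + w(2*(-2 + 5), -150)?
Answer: 80581/17 ≈ 4740.1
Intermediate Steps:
w(Y, B) = 208 - 4*B/85 (w(Y, B) = -4*(B/85 - 1*52) = -4*(B*(1/85) - 52) = -4*(B/85 - 52) = -4*(-52 + B/85) = 208 - 4*B/85)
4525 + w(2*(-2 + 5), -150) = 4525 + (208 - 4/85*(-150)) = 4525 + (208 + 120/17) = 4525 + 3656/17 = 80581/17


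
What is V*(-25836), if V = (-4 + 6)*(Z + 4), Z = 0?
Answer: -206688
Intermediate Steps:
V = 8 (V = (-4 + 6)*(0 + 4) = 2*4 = 8)
V*(-25836) = 8*(-25836) = -206688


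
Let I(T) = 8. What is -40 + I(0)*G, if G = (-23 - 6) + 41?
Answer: 56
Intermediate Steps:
G = 12 (G = -29 + 41 = 12)
-40 + I(0)*G = -40 + 8*12 = -40 + 96 = 56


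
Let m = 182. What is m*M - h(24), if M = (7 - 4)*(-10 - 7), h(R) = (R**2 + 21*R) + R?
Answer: -10386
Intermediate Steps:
h(R) = R**2 + 22*R
M = -51 (M = 3*(-17) = -51)
m*M - h(24) = 182*(-51) - 24*(22 + 24) = -9282 - 24*46 = -9282 - 1*1104 = -9282 - 1104 = -10386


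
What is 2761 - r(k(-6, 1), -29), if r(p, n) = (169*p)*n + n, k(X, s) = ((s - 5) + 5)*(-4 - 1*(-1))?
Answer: -11913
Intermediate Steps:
k(X, s) = -3*s (k(X, s) = ((-5 + s) + 5)*(-4 + 1) = s*(-3) = -3*s)
r(p, n) = n + 169*n*p (r(p, n) = 169*n*p + n = n + 169*n*p)
2761 - r(k(-6, 1), -29) = 2761 - (-29)*(1 + 169*(-3*1)) = 2761 - (-29)*(1 + 169*(-3)) = 2761 - (-29)*(1 - 507) = 2761 - (-29)*(-506) = 2761 - 1*14674 = 2761 - 14674 = -11913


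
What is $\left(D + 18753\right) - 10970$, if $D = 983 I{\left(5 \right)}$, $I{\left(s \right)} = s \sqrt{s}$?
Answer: $7783 + 4915 \sqrt{5} \approx 18773.0$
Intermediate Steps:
$I{\left(s \right)} = s^{\frac{3}{2}}$
$D = 4915 \sqrt{5}$ ($D = 983 \cdot 5^{\frac{3}{2}} = 983 \cdot 5 \sqrt{5} = 4915 \sqrt{5} \approx 10990.0$)
$\left(D + 18753\right) - 10970 = \left(4915 \sqrt{5} + 18753\right) - 10970 = \left(18753 + 4915 \sqrt{5}\right) - 10970 = 7783 + 4915 \sqrt{5}$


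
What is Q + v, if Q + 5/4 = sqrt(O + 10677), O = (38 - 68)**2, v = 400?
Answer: 1595/4 + sqrt(11577) ≈ 506.35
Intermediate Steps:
O = 900 (O = (-30)**2 = 900)
Q = -5/4 + sqrt(11577) (Q = -5/4 + sqrt(900 + 10677) = -5/4 + sqrt(11577) ≈ 106.35)
Q + v = (-5/4 + sqrt(11577)) + 400 = 1595/4 + sqrt(11577)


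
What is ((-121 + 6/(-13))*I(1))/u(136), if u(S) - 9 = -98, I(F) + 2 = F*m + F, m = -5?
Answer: -9474/1157 ≈ -8.1884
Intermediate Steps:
I(F) = -2 - 4*F (I(F) = -2 + (F*(-5) + F) = -2 + (-5*F + F) = -2 - 4*F)
u(S) = -89 (u(S) = 9 - 98 = -89)
((-121 + 6/(-13))*I(1))/u(136) = ((-121 + 6/(-13))*(-2 - 4*1))/(-89) = ((-121 + 6*(-1/13))*(-2 - 4))*(-1/89) = ((-121 - 6/13)*(-6))*(-1/89) = -1579/13*(-6)*(-1/89) = (9474/13)*(-1/89) = -9474/1157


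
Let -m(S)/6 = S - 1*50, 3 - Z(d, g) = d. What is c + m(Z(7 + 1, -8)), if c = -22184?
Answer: -21854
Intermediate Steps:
Z(d, g) = 3 - d
m(S) = 300 - 6*S (m(S) = -6*(S - 1*50) = -6*(S - 50) = -6*(-50 + S) = 300 - 6*S)
c + m(Z(7 + 1, -8)) = -22184 + (300 - 6*(3 - (7 + 1))) = -22184 + (300 - 6*(3 - 1*8)) = -22184 + (300 - 6*(3 - 8)) = -22184 + (300 - 6*(-5)) = -22184 + (300 + 30) = -22184 + 330 = -21854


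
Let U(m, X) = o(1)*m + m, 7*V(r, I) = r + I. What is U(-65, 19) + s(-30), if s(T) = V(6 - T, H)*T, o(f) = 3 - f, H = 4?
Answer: -2565/7 ≈ -366.43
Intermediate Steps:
V(r, I) = I/7 + r/7 (V(r, I) = (r + I)/7 = (I + r)/7 = I/7 + r/7)
U(m, X) = 3*m (U(m, X) = (3 - 1*1)*m + m = (3 - 1)*m + m = 2*m + m = 3*m)
s(T) = T*(10/7 - T/7) (s(T) = ((⅐)*4 + (6 - T)/7)*T = (4/7 + (6/7 - T/7))*T = (10/7 - T/7)*T = T*(10/7 - T/7))
U(-65, 19) + s(-30) = 3*(-65) + (⅐)*(-30)*(10 - 1*(-30)) = -195 + (⅐)*(-30)*(10 + 30) = -195 + (⅐)*(-30)*40 = -195 - 1200/7 = -2565/7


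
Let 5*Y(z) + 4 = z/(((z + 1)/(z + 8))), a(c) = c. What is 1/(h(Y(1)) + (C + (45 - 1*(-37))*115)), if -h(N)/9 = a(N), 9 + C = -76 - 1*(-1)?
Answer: 10/93451 ≈ 0.00010701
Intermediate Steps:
C = -84 (C = -9 + (-76 - 1*(-1)) = -9 + (-76 + 1) = -9 - 75 = -84)
Y(z) = -⅘ + z*(8 + z)/(5*(1 + z)) (Y(z) = -⅘ + (z/(((z + 1)/(z + 8))))/5 = -⅘ + (z/(((1 + z)/(8 + z))))/5 = -⅘ + (z*((8 + z)/(1 + z)))/5 = -⅘ + (z*(8 + z)/(1 + z))/5 = -⅘ + z*(8 + z)/(5*(1 + z)))
h(N) = -9*N
1/(h(Y(1)) + (C + (45 - 1*(-37))*115)) = 1/(-9*(-4 + 1² + 4*1)/(5*(1 + 1)) + (-84 + (45 - 1*(-37))*115)) = 1/(-9*(-4 + 1 + 4)/(5*2) + (-84 + (45 + 37)*115)) = 1/(-9/(5*2) + (-84 + 82*115)) = 1/(-9*⅒ + (-84 + 9430)) = 1/(-9/10 + 9346) = 1/(93451/10) = 10/93451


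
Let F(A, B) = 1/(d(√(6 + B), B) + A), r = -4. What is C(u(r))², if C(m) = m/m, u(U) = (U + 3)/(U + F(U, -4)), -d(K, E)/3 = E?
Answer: 1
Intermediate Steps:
d(K, E) = -3*E
F(A, B) = 1/(A - 3*B) (F(A, B) = 1/(-3*B + A) = 1/(A - 3*B))
u(U) = (3 + U)/(U + 1/(12 + U)) (u(U) = (U + 3)/(U + 1/(U - 3*(-4))) = (3 + U)/(U + 1/(U + 12)) = (3 + U)/(U + 1/(12 + U)))
C(m) = 1
C(u(r))² = 1² = 1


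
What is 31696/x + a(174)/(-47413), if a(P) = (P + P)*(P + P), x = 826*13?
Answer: 14456264/36365771 ≈ 0.39752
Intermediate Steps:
x = 10738
a(P) = 4*P² (a(P) = (2*P)*(2*P) = 4*P²)
31696/x + a(174)/(-47413) = 31696/10738 + (4*174²)/(-47413) = 31696*(1/10738) + (4*30276)*(-1/47413) = 2264/767 + 121104*(-1/47413) = 2264/767 - 121104/47413 = 14456264/36365771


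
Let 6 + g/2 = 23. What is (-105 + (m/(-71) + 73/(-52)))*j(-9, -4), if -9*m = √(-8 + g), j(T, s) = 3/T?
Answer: 5533/156 - √26/1917 ≈ 35.465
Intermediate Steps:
g = 34 (g = -12 + 2*23 = -12 + 46 = 34)
m = -√26/9 (m = -√(-8 + 34)/9 = -√26/9 ≈ -0.56656)
(-105 + (m/(-71) + 73/(-52)))*j(-9, -4) = (-105 + (-√26/9/(-71) + 73/(-52)))*(3/(-9)) = (-105 + (-√26/9*(-1/71) + 73*(-1/52)))*(3*(-⅑)) = (-105 + (√26/639 - 73/52))*(-⅓) = (-105 + (-73/52 + √26/639))*(-⅓) = (-5533/52 + √26/639)*(-⅓) = 5533/156 - √26/1917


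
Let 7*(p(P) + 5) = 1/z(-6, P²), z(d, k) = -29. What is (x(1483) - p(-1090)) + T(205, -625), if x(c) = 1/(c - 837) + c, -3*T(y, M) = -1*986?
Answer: 714704647/393414 ≈ 1816.7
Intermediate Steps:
T(y, M) = 986/3 (T(y, M) = -(-1)*986/3 = -⅓*(-986) = 986/3)
p(P) = -1016/203 (p(P) = -5 + (⅐)/(-29) = -5 + (⅐)*(-1/29) = -5 - 1/203 = -1016/203)
x(c) = c + 1/(-837 + c) (x(c) = 1/(-837 + c) + c = c + 1/(-837 + c))
(x(1483) - p(-1090)) + T(205, -625) = ((1 + 1483² - 837*1483)/(-837 + 1483) - 1*(-1016/203)) + 986/3 = ((1 + 2199289 - 1241271)/646 + 1016/203) + 986/3 = ((1/646)*958019 + 1016/203) + 986/3 = (958019/646 + 1016/203) + 986/3 = 195134193/131138 + 986/3 = 714704647/393414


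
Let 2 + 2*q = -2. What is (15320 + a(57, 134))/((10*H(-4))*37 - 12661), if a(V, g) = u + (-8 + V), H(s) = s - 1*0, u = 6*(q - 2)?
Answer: -15345/14141 ≈ -1.0851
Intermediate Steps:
q = -2 (q = -1 + (½)*(-2) = -1 - 1 = -2)
u = -24 (u = 6*(-2 - 2) = 6*(-4) = -24)
H(s) = s (H(s) = s + 0 = s)
a(V, g) = -32 + V (a(V, g) = -24 + (-8 + V) = -32 + V)
(15320 + a(57, 134))/((10*H(-4))*37 - 12661) = (15320 + (-32 + 57))/((10*(-4))*37 - 12661) = (15320 + 25)/(-40*37 - 12661) = 15345/(-1480 - 12661) = 15345/(-14141) = 15345*(-1/14141) = -15345/14141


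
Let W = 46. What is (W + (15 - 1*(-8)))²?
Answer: 4761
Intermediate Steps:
(W + (15 - 1*(-8)))² = (46 + (15 - 1*(-8)))² = (46 + (15 + 8))² = (46 + 23)² = 69² = 4761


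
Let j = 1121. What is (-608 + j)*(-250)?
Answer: -128250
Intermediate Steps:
(-608 + j)*(-250) = (-608 + 1121)*(-250) = 513*(-250) = -128250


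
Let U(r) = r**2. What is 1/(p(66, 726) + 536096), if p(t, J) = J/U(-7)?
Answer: 49/26269430 ≈ 1.8653e-6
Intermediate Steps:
p(t, J) = J/49 (p(t, J) = J/((-7)**2) = J/49)
1/(p(66, 726) + 536096) = 1/((1/49)*726 + 536096) = 1/(726/49 + 536096) = 1/(26269430/49) = 49/26269430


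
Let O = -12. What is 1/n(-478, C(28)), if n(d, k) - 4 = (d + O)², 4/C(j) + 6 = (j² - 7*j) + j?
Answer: 1/240104 ≈ 4.1649e-6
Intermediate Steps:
C(j) = 4/(-6 + j² - 6*j) (C(j) = 4/(-6 + ((j² - 7*j) + j)) = 4/(-6 + (j² - 6*j)) = 4/(-6 + j² - 6*j))
n(d, k) = 4 + (-12 + d)² (n(d, k) = 4 + (d - 12)² = 4 + (-12 + d)²)
1/n(-478, C(28)) = 1/(4 + (-12 - 478)²) = 1/(4 + (-490)²) = 1/(4 + 240100) = 1/240104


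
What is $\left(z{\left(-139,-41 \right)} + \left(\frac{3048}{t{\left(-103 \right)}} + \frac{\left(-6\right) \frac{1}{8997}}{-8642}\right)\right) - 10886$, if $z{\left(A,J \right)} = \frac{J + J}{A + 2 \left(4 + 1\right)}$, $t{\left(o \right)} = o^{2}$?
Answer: $- \frac{193044040435770403}{17734742690919} \approx -10885.0$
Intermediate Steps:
$z{\left(A,J \right)} = \frac{2 J}{10 + A}$ ($z{\left(A,J \right)} = \frac{2 J}{A + 2 \cdot 5} = \frac{2 J}{A + 10} = \frac{2 J}{10 + A}$)
$\left(z{\left(-139,-41 \right)} + \left(\frac{3048}{t{\left(-103 \right)}} + \frac{\left(-6\right) \frac{1}{8997}}{-8642}\right)\right) - 10886 = \left(2 \left(-41\right) \frac{1}{10 - 139} + \left(\frac{3048}{\left(-103\right)^{2}} + \frac{\left(-6\right) \frac{1}{8997}}{-8642}\right)\right) - 10886 = \left(2 \left(-41\right) \frac{1}{-129} + \left(\frac{3048}{10609} + \left(-6\right) \frac{1}{8997} \left(- \frac{1}{8642}\right)\right)\right) - 10886 = \left(2 \left(-41\right) \left(- \frac{1}{129}\right) + \left(3048 \cdot \frac{1}{10609} - - \frac{1}{12958679}\right)\right) - 10886 = \left(\frac{82}{129} + \left(\frac{3048}{10609} + \frac{1}{12958679}\right)\right) - 10886 = \left(\frac{82}{129} + \frac{39498064201}{137478625511}\right) - 10886 = \frac{16368497573831}{17734742690919} - 10886 = - \frac{193044040435770403}{17734742690919}$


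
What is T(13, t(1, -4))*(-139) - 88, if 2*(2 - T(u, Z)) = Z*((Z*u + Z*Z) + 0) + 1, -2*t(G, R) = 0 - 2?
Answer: 1353/2 ≈ 676.50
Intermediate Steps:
t(G, R) = 1 (t(G, R) = -(0 - 2)/2 = -1/2*(-2) = 1)
T(u, Z) = 3/2 - Z*(Z**2 + Z*u)/2 (T(u, Z) = 2 - (Z*((Z*u + Z*Z) + 0) + 1)/2 = 2 - (Z*((Z*u + Z**2) + 0) + 1)/2 = 2 - (Z*((Z**2 + Z*u) + 0) + 1)/2 = 2 - (Z*(Z**2 + Z*u) + 1)/2 = 2 - (1 + Z*(Z**2 + Z*u))/2 = 2 + (-1/2 - Z*(Z**2 + Z*u)/2) = 3/2 - Z*(Z**2 + Z*u)/2)
T(13, t(1, -4))*(-139) - 88 = (3/2 - 1/2*1**3 - 1/2*13*1**2)*(-139) - 88 = (3/2 - 1/2*1 - 1/2*13*1)*(-139) - 88 = (3/2 - 1/2 - 13/2)*(-139) - 88 = -11/2*(-139) - 88 = 1529/2 - 88 = 1353/2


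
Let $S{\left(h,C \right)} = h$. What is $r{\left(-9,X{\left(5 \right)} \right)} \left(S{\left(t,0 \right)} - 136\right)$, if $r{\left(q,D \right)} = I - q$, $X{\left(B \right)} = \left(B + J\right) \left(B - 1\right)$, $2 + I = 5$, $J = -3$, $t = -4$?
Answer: $-1680$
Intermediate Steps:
$I = 3$ ($I = -2 + 5 = 3$)
$X{\left(B \right)} = \left(-1 + B\right) \left(-3 + B\right)$ ($X{\left(B \right)} = \left(B - 3\right) \left(B - 1\right) = \left(-3 + B\right) \left(-1 + B\right) = \left(-1 + B\right) \left(-3 + B\right)$)
$r{\left(q,D \right)} = 3 - q$
$r{\left(-9,X{\left(5 \right)} \right)} \left(S{\left(t,0 \right)} - 136\right) = \left(3 - -9\right) \left(-4 - 136\right) = \left(3 + 9\right) \left(-140\right) = 12 \left(-140\right) = -1680$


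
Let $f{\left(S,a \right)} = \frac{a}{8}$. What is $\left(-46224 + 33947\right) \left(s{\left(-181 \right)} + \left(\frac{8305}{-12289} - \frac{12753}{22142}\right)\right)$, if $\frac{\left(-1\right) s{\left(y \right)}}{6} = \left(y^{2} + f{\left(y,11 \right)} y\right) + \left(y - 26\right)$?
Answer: $\frac{1295033858255127007}{544206076} \approx 2.3797 \cdot 10^{9}$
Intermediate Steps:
$f{\left(S,a \right)} = \frac{a}{8}$ ($f{\left(S,a \right)} = a \frac{1}{8} = \frac{a}{8}$)
$s{\left(y \right)} = 156 - 6 y^{2} - \frac{57 y}{4}$ ($s{\left(y \right)} = - 6 \left(\left(y^{2} + \frac{1}{8} \cdot 11 y\right) + \left(y - 26\right)\right) = - 6 \left(\left(y^{2} + \frac{11 y}{8}\right) + \left(-26 + y\right)\right) = - 6 \left(-26 + y^{2} + \frac{19 y}{8}\right) = 156 - 6 y^{2} - \frac{57 y}{4}$)
$\left(-46224 + 33947\right) \left(s{\left(-181 \right)} + \left(\frac{8305}{-12289} - \frac{12753}{22142}\right)\right) = \left(-46224 + 33947\right) \left(\left(156 - 6 \left(-181\right)^{2} - - \frac{10317}{4}\right) + \left(\frac{8305}{-12289} - \frac{12753}{22142}\right)\right) = - 12277 \left(\left(156 - 196566 + \frac{10317}{4}\right) + \left(8305 \left(- \frac{1}{12289}\right) - \frac{12753}{22142}\right)\right) = - 12277 \left(\left(156 - 196566 + \frac{10317}{4}\right) - \frac{340610927}{272103038}\right) = - 12277 \left(- \frac{775323}{4} - \frac{340610927}{272103038}\right) = \left(-12277\right) \left(- \frac{105484553087491}{544206076}\right) = \frac{1295033858255127007}{544206076}$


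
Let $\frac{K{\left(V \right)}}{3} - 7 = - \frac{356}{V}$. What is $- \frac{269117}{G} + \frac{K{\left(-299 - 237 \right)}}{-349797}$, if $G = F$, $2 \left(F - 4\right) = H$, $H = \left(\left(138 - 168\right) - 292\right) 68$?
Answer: $\frac{2102372176817}{85495983552} \approx 24.59$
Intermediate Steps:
$K{\left(V \right)} = 21 - \frac{1068}{V}$ ($K{\left(V \right)} = 21 + 3 \left(- \frac{356}{V}\right) = 21 - \frac{1068}{V}$)
$H = -21896$ ($H = \left(\left(138 - 168\right) - 292\right) 68 = \left(-30 - 292\right) 68 = \left(-322\right) 68 = -21896$)
$F = -10944$ ($F = 4 + \frac{1}{2} \left(-21896\right) = 4 - 10948 = -10944$)
$G = -10944$
$- \frac{269117}{G} + \frac{K{\left(-299 - 237 \right)}}{-349797} = - \frac{269117}{-10944} + \frac{21 - \frac{1068}{-299 - 237}}{-349797} = \left(-269117\right) \left(- \frac{1}{10944}\right) + \left(21 - \frac{1068}{-536}\right) \left(- \frac{1}{349797}\right) = \frac{269117}{10944} + \left(21 - - \frac{267}{134}\right) \left(- \frac{1}{349797}\right) = \frac{269117}{10944} + \left(21 + \frac{267}{134}\right) \left(- \frac{1}{349797}\right) = \frac{269117}{10944} + \frac{3081}{134} \left(- \frac{1}{349797}\right) = \frac{269117}{10944} - \frac{1027}{15624266} = \frac{2102372176817}{85495983552}$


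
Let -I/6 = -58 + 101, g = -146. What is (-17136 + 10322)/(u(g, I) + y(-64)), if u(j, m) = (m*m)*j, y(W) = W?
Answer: 3407/4859204 ≈ 0.00070114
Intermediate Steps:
I = -258 (I = -6*(-58 + 101) = -6*43 = -258)
u(j, m) = j*m² (u(j, m) = m²*j = j*m²)
(-17136 + 10322)/(u(g, I) + y(-64)) = (-17136 + 10322)/(-146*(-258)² - 64) = -6814/(-146*66564 - 64) = -6814/(-9718344 - 64) = -6814/(-9718408) = -6814*(-1/9718408) = 3407/4859204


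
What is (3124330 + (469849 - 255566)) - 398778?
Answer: 2939835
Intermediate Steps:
(3124330 + (469849 - 255566)) - 398778 = (3124330 + 214283) - 398778 = 3338613 - 398778 = 2939835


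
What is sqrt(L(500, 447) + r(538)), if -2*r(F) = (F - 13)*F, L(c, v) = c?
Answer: 5*I*sqrt(5629) ≈ 375.13*I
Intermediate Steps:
r(F) = -F*(-13 + F)/2 (r(F) = -(F - 13)*F/2 = -(-13 + F)*F/2 = -F*(-13 + F)/2)
sqrt(L(500, 447) + r(538)) = sqrt(500 + (1/2)*538*(13 - 1*538)) = sqrt(500 + (1/2)*538*(13 - 538)) = sqrt(500 + (1/2)*538*(-525)) = sqrt(500 - 141225) = sqrt(-140725) = 5*I*sqrt(5629)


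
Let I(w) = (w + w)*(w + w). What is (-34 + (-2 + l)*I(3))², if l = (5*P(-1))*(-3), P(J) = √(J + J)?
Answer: -571964 + 114480*I*√2 ≈ -5.7196e+5 + 1.619e+5*I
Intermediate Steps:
P(J) = √2*√J (P(J) = √(2*J) = √2*√J)
l = -15*I*√2 (l = (5*(√2*√(-1)))*(-3) = (5*(√2*I))*(-3) = (5*(I*√2))*(-3) = (5*I*√2)*(-3) = -15*I*√2 ≈ -21.213*I)
I(w) = 4*w² (I(w) = (2*w)*(2*w) = 4*w²)
(-34 + (-2 + l)*I(3))² = (-34 + (-2 - 15*I*√2)*(4*3²))² = (-34 + (-2 - 15*I*√2)*(4*9))² = (-34 + (-2 - 15*I*√2)*36)² = (-34 + (-72 - 540*I*√2))² = (-106 - 540*I*√2)²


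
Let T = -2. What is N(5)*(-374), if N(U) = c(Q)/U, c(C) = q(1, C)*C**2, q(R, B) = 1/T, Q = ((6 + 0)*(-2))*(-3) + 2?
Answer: 270028/5 ≈ 54006.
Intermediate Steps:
Q = 38 (Q = (6*(-2))*(-3) + 2 = -12*(-3) + 2 = 36 + 2 = 38)
q(R, B) = -1/2 (q(R, B) = 1/(-2) = -1/2)
c(C) = -C**2/2
N(U) = -722/U (N(U) = (-1/2*38**2)/U = (-1/2*1444)/U = -722/U)
N(5)*(-374) = -722/5*(-374) = 270028/5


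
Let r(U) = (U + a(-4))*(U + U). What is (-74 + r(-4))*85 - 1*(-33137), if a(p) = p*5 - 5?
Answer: 46567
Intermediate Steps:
a(p) = -5 + 5*p (a(p) = 5*p - 5 = -5 + 5*p)
r(U) = 2*U*(-25 + U) (r(U) = (U + (-5 + 5*(-4)))*(U + U) = (U + (-5 - 20))*(2*U) = (U - 25)*(2*U) = (-25 + U)*(2*U) = 2*U*(-25 + U))
(-74 + r(-4))*85 - 1*(-33137) = (-74 + 2*(-4)*(-25 - 4))*85 - 1*(-33137) = (-74 + 2*(-4)*(-29))*85 + 33137 = (-74 + 232)*85 + 33137 = 158*85 + 33137 = 13430 + 33137 = 46567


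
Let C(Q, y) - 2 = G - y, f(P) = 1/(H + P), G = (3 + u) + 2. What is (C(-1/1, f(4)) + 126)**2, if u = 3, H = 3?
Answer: 904401/49 ≈ 18457.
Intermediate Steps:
G = 8 (G = (3 + 3) + 2 = 6 + 2 = 8)
f(P) = 1/(3 + P)
C(Q, y) = 10 - y (C(Q, y) = 2 + (8 - y) = 10 - y)
(C(-1/1, f(4)) + 126)**2 = ((10 - 1/(3 + 4)) + 126)**2 = ((10 - 1/7) + 126)**2 = (69/7 + 126)**2 = (951/7)**2 = 904401/49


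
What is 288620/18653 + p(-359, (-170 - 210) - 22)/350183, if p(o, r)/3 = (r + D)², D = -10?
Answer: 110568521956/6531963499 ≈ 16.927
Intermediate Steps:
p(o, r) = 3*(-10 + r)² (p(o, r) = 3*(r - 10)² = 3*(-10 + r)²)
288620/18653 + p(-359, (-170 - 210) - 22)/350183 = 288620/18653 + (3*(-10 + ((-170 - 210) - 22))²)/350183 = 288620*(1/18653) + (3*(-10 + (-380 - 22))²)*(1/350183) = 288620/18653 + (3*(-10 - 402)²)*(1/350183) = 288620/18653 + (3*(-412)²)*(1/350183) = 288620/18653 + (3*169744)*(1/350183) = 288620/18653 + 509232*(1/350183) = 288620/18653 + 509232/350183 = 110568521956/6531963499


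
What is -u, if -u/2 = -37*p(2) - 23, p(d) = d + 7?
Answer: -712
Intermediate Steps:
p(d) = 7 + d
u = 712 (u = -2*(-37*(7 + 2) - 23) = -2*(-37*9 - 23) = -2*(-333 - 23) = -2*(-356) = 712)
-u = -1*712 = -712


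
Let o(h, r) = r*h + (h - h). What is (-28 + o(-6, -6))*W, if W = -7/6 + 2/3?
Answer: -4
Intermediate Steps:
o(h, r) = h*r (o(h, r) = h*r + 0 = h*r)
W = -½ (W = -7*⅙ + 2*(⅓) = -7/6 + ⅔ = -½ ≈ -0.50000)
(-28 + o(-6, -6))*W = (-28 - 6*(-6))*(-½) = (-28 + 36)*(-½) = 8*(-½) = -4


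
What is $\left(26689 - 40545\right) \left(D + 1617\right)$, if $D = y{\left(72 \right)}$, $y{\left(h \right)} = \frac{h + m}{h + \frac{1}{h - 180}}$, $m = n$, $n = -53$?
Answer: $- \frac{174228489312}{7775} \approx -2.2409 \cdot 10^{7}$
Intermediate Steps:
$m = -53$
$y{\left(h \right)} = \frac{-53 + h}{h + \frac{1}{-180 + h}}$ ($y{\left(h \right)} = \frac{h - 53}{h + \frac{1}{h - 180}} = \frac{-53 + h}{h + \frac{1}{-180 + h}}$)
$D = \frac{2052}{7775}$ ($D = \frac{9540 + 72^{2} - 16776}{1 + 72^{2} - 12960} = \frac{9540 + 5184 - 16776}{1 + 5184 - 12960} = \frac{1}{-7775} \left(-2052\right) = \left(- \frac{1}{7775}\right) \left(-2052\right) = \frac{2052}{7775} \approx 0.26392$)
$\left(26689 - 40545\right) \left(D + 1617\right) = \left(26689 - 40545\right) \left(\frac{2052}{7775} + 1617\right) = \left(-13856\right) \frac{12574227}{7775} = - \frac{174228489312}{7775}$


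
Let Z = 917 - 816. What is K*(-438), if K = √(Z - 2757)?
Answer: -1752*I*√166 ≈ -22573.0*I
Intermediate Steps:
Z = 101
K = 4*I*√166 (K = √(101 - 2757) = √(-2656) = 4*I*√166 ≈ 51.536*I)
K*(-438) = (4*I*√166)*(-438) = -1752*I*√166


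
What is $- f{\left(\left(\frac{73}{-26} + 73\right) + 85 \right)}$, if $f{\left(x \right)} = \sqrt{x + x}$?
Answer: $- \frac{\sqrt{52455}}{13} \approx -17.618$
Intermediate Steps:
$f{\left(x \right)} = \sqrt{2} \sqrt{x}$ ($f{\left(x \right)} = \sqrt{2 x} = \sqrt{2} \sqrt{x}$)
$- f{\left(\left(\frac{73}{-26} + 73\right) + 85 \right)} = - \sqrt{2} \sqrt{\left(\frac{73}{-26} + 73\right) + 85} = - \sqrt{2} \sqrt{\left(73 \left(- \frac{1}{26}\right) + 73\right) + 85} = - \sqrt{2} \sqrt{\left(- \frac{73}{26} + 73\right) + 85} = - \sqrt{2} \sqrt{\frac{1825}{26} + 85} = - \sqrt{2} \sqrt{\frac{4035}{26}} = - \sqrt{2} \frac{\sqrt{104910}}{26} = - \frac{\sqrt{52455}}{13}$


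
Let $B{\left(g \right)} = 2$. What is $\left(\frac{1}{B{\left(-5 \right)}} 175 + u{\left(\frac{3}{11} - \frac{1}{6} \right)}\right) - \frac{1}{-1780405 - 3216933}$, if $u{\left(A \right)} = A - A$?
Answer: $\frac{218633538}{2498669} \approx 87.5$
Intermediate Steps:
$u{\left(A \right)} = 0$
$\left(\frac{1}{B{\left(-5 \right)}} 175 + u{\left(\frac{3}{11} - \frac{1}{6} \right)}\right) - \frac{1}{-1780405 - 3216933} = \left(\frac{1}{2} \cdot 175 + 0\right) - \frac{1}{-1780405 - 3216933} = \left(\frac{1}{2} \cdot 175 + 0\right) - \frac{1}{-4997338} = \left(\frac{175}{2} + 0\right) - - \frac{1}{4997338} = \frac{175}{2} + \frac{1}{4997338} = \frac{218633538}{2498669}$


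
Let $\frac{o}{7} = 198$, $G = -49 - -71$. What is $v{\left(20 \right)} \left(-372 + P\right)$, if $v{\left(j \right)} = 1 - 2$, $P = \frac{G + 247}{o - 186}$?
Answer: $\frac{446131}{1200} \approx 371.78$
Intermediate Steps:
$G = 22$ ($G = -49 + 71 = 22$)
$o = 1386$ ($o = 7 \cdot 198 = 1386$)
$P = \frac{269}{1200}$ ($P = \frac{22 + 247}{1386 - 186} = \frac{269}{1200} \approx 0.22417$)
$v{\left(j \right)} = -1$
$v{\left(20 \right)} \left(-372 + P\right) = - (-372 + \frac{269}{1200}) = \left(-1\right) \left(- \frac{446131}{1200}\right) = \frac{446131}{1200}$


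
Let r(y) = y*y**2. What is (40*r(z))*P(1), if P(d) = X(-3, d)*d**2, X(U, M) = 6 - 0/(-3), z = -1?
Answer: -240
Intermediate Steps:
X(U, M) = 6 (X(U, M) = 6 - 0*(-1)/3 = 6 - 1*0 = 6 + 0 = 6)
r(y) = y**3
P(d) = 6*d**2
(40*r(z))*P(1) = (40*(-1)**3)*(6*1**2) = (40*(-1))*(6*1) = -40*6 = -240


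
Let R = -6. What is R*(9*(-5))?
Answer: 270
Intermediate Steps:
R*(9*(-5)) = -54*(-5) = -6*(-45) = 270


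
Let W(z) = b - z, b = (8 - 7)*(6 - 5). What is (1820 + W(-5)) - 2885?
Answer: -1059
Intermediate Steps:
b = 1 (b = 1*1 = 1)
W(z) = 1 - z
(1820 + W(-5)) - 2885 = (1820 + (1 - 1*(-5))) - 2885 = (1820 + (1 + 5)) - 2885 = (1820 + 6) - 2885 = 1826 - 2885 = -1059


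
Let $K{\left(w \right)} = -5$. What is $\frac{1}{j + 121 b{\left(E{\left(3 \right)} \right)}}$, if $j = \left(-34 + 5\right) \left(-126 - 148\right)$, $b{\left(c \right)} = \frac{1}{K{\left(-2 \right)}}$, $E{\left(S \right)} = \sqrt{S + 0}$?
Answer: $\frac{5}{39609} \approx 0.00012623$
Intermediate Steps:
$E{\left(S \right)} = \sqrt{S}$
$b{\left(c \right)} = - \frac{1}{5}$ ($b{\left(c \right)} = \frac{1}{-5} = - \frac{1}{5}$)
$j = 7946$ ($j = \left(-29\right) \left(-274\right) = 7946$)
$\frac{1}{j + 121 b{\left(E{\left(3 \right)} \right)}} = \frac{1}{7946 + 121 \left(- \frac{1}{5}\right)} = \frac{1}{7946 - \frac{121}{5}} = \frac{1}{\frac{39609}{5}} = \frac{5}{39609}$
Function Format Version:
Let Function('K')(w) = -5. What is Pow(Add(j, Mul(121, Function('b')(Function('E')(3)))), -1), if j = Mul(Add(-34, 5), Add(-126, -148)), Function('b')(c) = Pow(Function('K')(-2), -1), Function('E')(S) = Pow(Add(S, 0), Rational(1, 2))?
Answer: Rational(5, 39609) ≈ 0.00012623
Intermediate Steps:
Function('E')(S) = Pow(S, Rational(1, 2))
Function('b')(c) = Rational(-1, 5) (Function('b')(c) = Pow(-5, -1) = Rational(-1, 5))
j = 7946 (j = Mul(-29, -274) = 7946)
Pow(Add(j, Mul(121, Function('b')(Function('E')(3)))), -1) = Pow(Add(7946, Mul(121, Rational(-1, 5))), -1) = Pow(Add(7946, Rational(-121, 5)), -1) = Pow(Rational(39609, 5), -1) = Rational(5, 39609)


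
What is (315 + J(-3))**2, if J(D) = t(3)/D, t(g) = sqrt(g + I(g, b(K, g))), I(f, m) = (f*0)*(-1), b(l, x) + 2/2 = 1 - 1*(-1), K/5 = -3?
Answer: (945 - sqrt(3))**2/9 ≈ 98862.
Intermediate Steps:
K = -15 (K = 5*(-3) = -15)
b(l, x) = 1 (b(l, x) = -1 + (1 - 1*(-1)) = -1 + (1 + 1) = -1 + 2 = 1)
I(f, m) = 0 (I(f, m) = 0*(-1) = 0)
t(g) = sqrt(g) (t(g) = sqrt(g + 0) = sqrt(g))
J(D) = sqrt(3)/D
(315 + J(-3))**2 = (315 + sqrt(3)/(-3))**2 = (315 + sqrt(3)*(-1/3))**2 = (315 - sqrt(3)/3)**2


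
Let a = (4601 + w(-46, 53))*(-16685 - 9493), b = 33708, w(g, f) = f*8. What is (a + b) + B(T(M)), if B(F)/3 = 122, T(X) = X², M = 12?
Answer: -131510376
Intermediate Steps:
w(g, f) = 8*f
B(F) = 366 (B(F) = 3*122 = 366)
a = -131544450 (a = (4601 + 8*53)*(-16685 - 9493) = (4601 + 424)*(-26178) = 5025*(-26178) = -131544450)
(a + b) + B(T(M)) = (-131544450 + 33708) + 366 = -131510742 + 366 = -131510376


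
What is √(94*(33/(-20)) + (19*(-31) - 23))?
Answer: I*√76710/10 ≈ 27.697*I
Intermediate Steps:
√(94*(33/(-20)) + (19*(-31) - 23)) = √(94*(33*(-1/20)) + (-589 - 23)) = √(94*(-33/20) - 612) = √(-1551/10 - 612) = √(-7671/10) = I*√76710/10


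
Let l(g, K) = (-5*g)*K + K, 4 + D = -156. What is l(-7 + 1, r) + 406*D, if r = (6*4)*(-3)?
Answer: -67192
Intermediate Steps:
D = -160 (D = -4 - 156 = -160)
r = -72 (r = 24*(-3) = -72)
l(g, K) = K - 5*K*g (l(g, K) = -5*K*g + K = K - 5*K*g)
l(-7 + 1, r) + 406*D = -72*(1 - 5*(-7 + 1)) + 406*(-160) = -72*(1 - 5*(-6)) - 64960 = -72*(1 + 30) - 64960 = -72*31 - 64960 = -2232 - 64960 = -67192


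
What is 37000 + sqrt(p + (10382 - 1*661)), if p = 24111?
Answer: 37000 + 2*sqrt(8458) ≈ 37184.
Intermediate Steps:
37000 + sqrt(p + (10382 - 1*661)) = 37000 + sqrt(24111 + (10382 - 1*661)) = 37000 + sqrt(24111 + (10382 - 661)) = 37000 + sqrt(24111 + 9721) = 37000 + sqrt(33832) = 37000 + 2*sqrt(8458)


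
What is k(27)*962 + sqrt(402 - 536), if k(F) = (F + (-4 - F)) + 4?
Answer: I*sqrt(134) ≈ 11.576*I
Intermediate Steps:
k(F) = 0 (k(F) = -4 + 4 = 0)
k(27)*962 + sqrt(402 - 536) = 0*962 + sqrt(402 - 536) = 0 + sqrt(-134) = 0 + I*sqrt(134) = I*sqrt(134)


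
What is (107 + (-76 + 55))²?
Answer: 7396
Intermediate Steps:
(107 + (-76 + 55))² = (107 - 21)² = 86² = 7396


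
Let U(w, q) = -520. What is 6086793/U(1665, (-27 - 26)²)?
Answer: -6086793/520 ≈ -11705.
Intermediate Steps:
6086793/U(1665, (-27 - 26)²) = 6086793/(-520) = 6086793*(-1/520) = -6086793/520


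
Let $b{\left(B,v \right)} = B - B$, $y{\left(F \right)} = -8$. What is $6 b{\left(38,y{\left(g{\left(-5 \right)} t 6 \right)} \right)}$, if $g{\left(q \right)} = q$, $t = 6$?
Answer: $0$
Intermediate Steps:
$b{\left(B,v \right)} = 0$
$6 b{\left(38,y{\left(g{\left(-5 \right)} t 6 \right)} \right)} = 6 \cdot 0 = 0$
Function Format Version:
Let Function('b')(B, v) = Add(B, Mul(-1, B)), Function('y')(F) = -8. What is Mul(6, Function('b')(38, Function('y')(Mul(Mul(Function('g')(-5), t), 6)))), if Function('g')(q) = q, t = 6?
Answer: 0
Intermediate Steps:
Function('b')(B, v) = 0
Mul(6, Function('b')(38, Function('y')(Mul(Mul(Function('g')(-5), t), 6)))) = Mul(6, 0) = 0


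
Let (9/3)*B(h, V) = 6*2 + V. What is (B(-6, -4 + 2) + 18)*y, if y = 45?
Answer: 960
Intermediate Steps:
B(h, V) = 4 + V/3 (B(h, V) = (6*2 + V)/3 = (12 + V)/3 = 4 + V/3)
(B(-6, -4 + 2) + 18)*y = ((4 + (-4 + 2)/3) + 18)*45 = ((4 + (1/3)*(-2)) + 18)*45 = ((4 - 2/3) + 18)*45 = (10/3 + 18)*45 = (64/3)*45 = 960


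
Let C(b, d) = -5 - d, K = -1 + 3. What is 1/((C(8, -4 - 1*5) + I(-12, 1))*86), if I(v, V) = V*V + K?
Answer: 1/602 ≈ 0.0016611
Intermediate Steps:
K = 2
I(v, V) = 2 + V² (I(v, V) = V*V + 2 = V² + 2 = 2 + V²)
1/((C(8, -4 - 1*5) + I(-12, 1))*86) = 1/(((-5 - (-4 - 1*5)) + (2 + 1²))*86) = 1/(((-5 - (-4 - 5)) + (2 + 1))*86) = 1/(((-5 - 1*(-9)) + 3)*86) = 1/(((-5 + 9) + 3)*86) = 1/((4 + 3)*86) = 1/(7*86) = 1/602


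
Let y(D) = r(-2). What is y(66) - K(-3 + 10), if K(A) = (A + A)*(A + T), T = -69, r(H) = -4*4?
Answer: 852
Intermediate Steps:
r(H) = -16
y(D) = -16
K(A) = 2*A*(-69 + A) (K(A) = (A + A)*(A - 69) = (2*A)*(-69 + A) = 2*A*(-69 + A))
y(66) - K(-3 + 10) = -16 - 2*(-3 + 10)*(-69 + (-3 + 10)) = -16 - 2*7*(-69 + 7) = -16 - 2*7*(-62) = -16 - 1*(-868) = -16 + 868 = 852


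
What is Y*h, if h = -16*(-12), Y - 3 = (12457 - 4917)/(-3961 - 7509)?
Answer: 515904/1147 ≈ 449.79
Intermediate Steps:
Y = 2687/1147 (Y = 3 + (12457 - 4917)/(-3961 - 7509) = 3 + 7540/(-11470) = 3 + 7540*(-1/11470) = 3 - 754/1147 = 2687/1147 ≈ 2.3426)
h = 192
Y*h = (2687/1147)*192 = 515904/1147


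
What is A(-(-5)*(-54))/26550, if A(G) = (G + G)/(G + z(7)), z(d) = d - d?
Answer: 1/13275 ≈ 7.5330e-5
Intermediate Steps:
z(d) = 0
A(G) = 2 (A(G) = (G + G)/(G + 0) = (2*G)/G = 2)
A(-(-5)*(-54))/26550 = 2/26550 = 2*(1/26550) = 1/13275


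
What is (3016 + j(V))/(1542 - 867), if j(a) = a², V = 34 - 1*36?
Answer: 604/135 ≈ 4.4741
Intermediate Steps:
V = -2 (V = 34 - 36 = -2)
(3016 + j(V))/(1542 - 867) = (3016 + (-2)²)/(1542 - 867) = (3016 + 4)/675 = 3020*(1/675) = 604/135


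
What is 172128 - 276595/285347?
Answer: 49115931821/285347 ≈ 1.7213e+5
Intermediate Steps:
172128 - 276595/285347 = 49115931821/285347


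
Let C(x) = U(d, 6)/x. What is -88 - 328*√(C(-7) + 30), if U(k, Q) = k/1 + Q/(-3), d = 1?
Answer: -88 - 328*√1477/7 ≈ -1888.8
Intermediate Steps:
U(k, Q) = k - Q/3 (U(k, Q) = k*1 + Q*(-⅓) = k - Q/3)
C(x) = -1/x (C(x) = (1 - ⅓*6)/x = (1 - 2)/x = -1/x)
-88 - 328*√(C(-7) + 30) = -88 - 328*√(-1/(-7) + 30) = -88 - 328*√(-1*(-⅐) + 30) = -88 - 328*√(⅐ + 30) = -88 - 328*√1477/7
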